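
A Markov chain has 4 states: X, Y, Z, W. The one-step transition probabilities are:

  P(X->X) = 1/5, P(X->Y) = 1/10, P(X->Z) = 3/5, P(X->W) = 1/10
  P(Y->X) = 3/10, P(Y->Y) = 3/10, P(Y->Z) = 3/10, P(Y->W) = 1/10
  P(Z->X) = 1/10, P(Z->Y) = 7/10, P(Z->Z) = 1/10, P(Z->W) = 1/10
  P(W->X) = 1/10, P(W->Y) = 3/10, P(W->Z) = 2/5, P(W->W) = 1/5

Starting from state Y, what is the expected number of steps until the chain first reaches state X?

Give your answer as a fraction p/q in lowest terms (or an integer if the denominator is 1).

Let h_i = expected steps to first reach X from state i.
Boundary: h_X = 0.
First-step equations for the other states:
  h_Y = 1 + 3/10*h_X + 3/10*h_Y + 3/10*h_Z + 1/10*h_W
  h_Z = 1 + 1/10*h_X + 7/10*h_Y + 1/10*h_Z + 1/10*h_W
  h_W = 1 + 1/10*h_X + 3/10*h_Y + 2/5*h_Z + 1/5*h_W

Substituting h_X = 0 and rearranging gives the linear system (I - Q) h = 1:
  [7/10, -3/10, -1/10] . (h_Y, h_Z, h_W) = 1
  [-7/10, 9/10, -1/10] . (h_Y, h_Z, h_W) = 1
  [-3/10, -2/5, 4/5] . (h_Y, h_Z, h_W) = 1

Solving yields:
  h_Y = 270/61
  h_Z = 315/61
  h_W = 335/61

Starting state is Y, so the expected hitting time is h_Y = 270/61.

Answer: 270/61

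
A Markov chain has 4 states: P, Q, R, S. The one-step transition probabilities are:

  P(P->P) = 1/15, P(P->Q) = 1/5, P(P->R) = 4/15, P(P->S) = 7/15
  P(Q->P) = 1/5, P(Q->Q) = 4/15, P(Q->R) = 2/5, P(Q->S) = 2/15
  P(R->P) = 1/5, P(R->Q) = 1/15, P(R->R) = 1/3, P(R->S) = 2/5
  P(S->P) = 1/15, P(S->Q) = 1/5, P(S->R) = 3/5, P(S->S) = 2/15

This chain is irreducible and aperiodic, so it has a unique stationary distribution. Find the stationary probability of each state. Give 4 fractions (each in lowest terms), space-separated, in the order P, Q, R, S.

The stationary distribution satisfies pi = pi * P, i.e.:
  pi_P = 1/15*pi_P + 1/5*pi_Q + 1/5*pi_R + 1/15*pi_S
  pi_Q = 1/5*pi_P + 4/15*pi_Q + 1/15*pi_R + 1/5*pi_S
  pi_R = 4/15*pi_P + 2/5*pi_Q + 1/3*pi_R + 3/5*pi_S
  pi_S = 7/15*pi_P + 2/15*pi_Q + 2/5*pi_R + 2/15*pi_S
with normalization: pi_P + pi_Q + pi_R + pi_S = 1.

Using the first 3 balance equations plus normalization, the linear system A*pi = b is:
  [-14/15, 1/5, 1/5, 1/15] . pi = 0
  [1/5, -11/15, 1/15, 1/5] . pi = 0
  [4/15, 2/5, -2/3, 3/5] . pi = 0
  [1, 1, 1, 1] . pi = 1

Solving yields:
  pi_P = 143/1005
  pi_Q = 125/804
  pi_R = 331/804
  pi_S = 292/1005

Verification (pi * P):
  143/1005*1/15 + 125/804*1/5 + 331/804*1/5 + 292/1005*1/15 = 143/1005 = pi_P  (ok)
  143/1005*1/5 + 125/804*4/15 + 331/804*1/15 + 292/1005*1/5 = 125/804 = pi_Q  (ok)
  143/1005*4/15 + 125/804*2/5 + 331/804*1/3 + 292/1005*3/5 = 331/804 = pi_R  (ok)
  143/1005*7/15 + 125/804*2/15 + 331/804*2/5 + 292/1005*2/15 = 292/1005 = pi_S  (ok)

Answer: 143/1005 125/804 331/804 292/1005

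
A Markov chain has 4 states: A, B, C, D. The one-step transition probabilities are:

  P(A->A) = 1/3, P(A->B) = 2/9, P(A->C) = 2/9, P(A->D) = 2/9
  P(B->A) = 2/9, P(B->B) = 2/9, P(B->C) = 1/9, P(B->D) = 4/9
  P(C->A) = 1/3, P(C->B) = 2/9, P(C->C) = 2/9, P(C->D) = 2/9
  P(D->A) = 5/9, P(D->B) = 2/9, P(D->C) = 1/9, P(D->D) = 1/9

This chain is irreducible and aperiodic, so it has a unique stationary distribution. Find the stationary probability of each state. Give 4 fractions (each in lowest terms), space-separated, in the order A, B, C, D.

The stationary distribution satisfies pi = pi * P, i.e.:
  pi_A = 1/3*pi_A + 2/9*pi_B + 1/3*pi_C + 5/9*pi_D
  pi_B = 2/9*pi_A + 2/9*pi_B + 2/9*pi_C + 2/9*pi_D
  pi_C = 2/9*pi_A + 1/9*pi_B + 2/9*pi_C + 1/9*pi_D
  pi_D = 2/9*pi_A + 4/9*pi_B + 2/9*pi_C + 1/9*pi_D
with normalization: pi_A + pi_B + pi_C + pi_D = 1.

Using the first 3 balance equations plus normalization, the linear system A*pi = b is:
  [-2/3, 2/9, 1/3, 5/9] . pi = 0
  [2/9, -7/9, 2/9, 2/9] . pi = 0
  [2/9, 1/9, -7/9, 1/9] . pi = 0
  [1, 1, 1, 1] . pi = 1

Solving yields:
  pi_A = 49/135
  pi_B = 2/9
  pi_C = 23/135
  pi_D = 11/45

Verification (pi * P):
  49/135*1/3 + 2/9*2/9 + 23/135*1/3 + 11/45*5/9 = 49/135 = pi_A  (ok)
  49/135*2/9 + 2/9*2/9 + 23/135*2/9 + 11/45*2/9 = 2/9 = pi_B  (ok)
  49/135*2/9 + 2/9*1/9 + 23/135*2/9 + 11/45*1/9 = 23/135 = pi_C  (ok)
  49/135*2/9 + 2/9*4/9 + 23/135*2/9 + 11/45*1/9 = 11/45 = pi_D  (ok)

Answer: 49/135 2/9 23/135 11/45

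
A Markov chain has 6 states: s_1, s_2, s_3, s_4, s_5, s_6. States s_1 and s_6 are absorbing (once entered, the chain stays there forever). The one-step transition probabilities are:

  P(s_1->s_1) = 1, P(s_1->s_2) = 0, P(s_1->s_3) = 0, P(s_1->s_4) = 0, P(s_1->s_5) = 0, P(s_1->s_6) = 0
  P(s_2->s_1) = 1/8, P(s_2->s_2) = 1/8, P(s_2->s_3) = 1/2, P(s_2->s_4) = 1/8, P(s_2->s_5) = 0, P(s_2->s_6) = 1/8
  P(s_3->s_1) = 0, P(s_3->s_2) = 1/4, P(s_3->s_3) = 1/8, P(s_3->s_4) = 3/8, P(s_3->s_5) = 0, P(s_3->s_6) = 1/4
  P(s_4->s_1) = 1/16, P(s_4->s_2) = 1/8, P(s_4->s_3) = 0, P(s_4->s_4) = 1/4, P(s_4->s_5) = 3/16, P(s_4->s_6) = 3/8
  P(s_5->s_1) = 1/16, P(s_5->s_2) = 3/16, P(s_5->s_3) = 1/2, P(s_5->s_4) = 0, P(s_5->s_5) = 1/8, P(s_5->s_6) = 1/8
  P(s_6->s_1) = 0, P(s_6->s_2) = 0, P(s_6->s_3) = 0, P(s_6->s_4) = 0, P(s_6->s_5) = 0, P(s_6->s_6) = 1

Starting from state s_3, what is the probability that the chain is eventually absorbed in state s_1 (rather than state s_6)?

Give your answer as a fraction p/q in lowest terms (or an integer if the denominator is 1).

Answer: 838/5633

Derivation:
Let a_i = P(absorbed in s_1 | start in state i).
Boundary conditions: a_s_1 = 1, a_s_6 = 0.
For each transient state i, a_i = sum_j P(i->j) * a_j:
  a_s_2 = 1/8*a_s_1 + 1/8*a_s_2 + 1/2*a_s_3 + 1/8*a_s_4 + 0*a_s_5 + 1/8*a_s_6
  a_s_3 = 0*a_s_1 + 1/4*a_s_2 + 1/8*a_s_3 + 3/8*a_s_4 + 0*a_s_5 + 1/4*a_s_6
  a_s_4 = 1/16*a_s_1 + 1/8*a_s_2 + 0*a_s_3 + 1/4*a_s_4 + 3/16*a_s_5 + 3/8*a_s_6
  a_s_5 = 1/16*a_s_1 + 3/16*a_s_2 + 1/2*a_s_3 + 0*a_s_4 + 1/8*a_s_5 + 1/8*a_s_6

Substituting a_s_1 = 1 and a_s_6 = 0, rearrange to (I - Q) a = r where r[i] = P(i -> s_1):
  [7/8, -1/2, -1/8, 0] . (a_s_2, a_s_3, a_s_4, a_s_5) = 1/8
  [-1/4, 7/8, -3/8, 0] . (a_s_2, a_s_3, a_s_4, a_s_5) = 0
  [-1/8, 0, 3/4, -3/16] . (a_s_2, a_s_3, a_s_4, a_s_5) = 1/16
  [-3/16, -1/2, 0, 7/8] . (a_s_2, a_s_3, a_s_4, a_s_5) = 1/16

Solving yields:
  a_s_2 = 1427/5633
  a_s_3 = 838/5633
  a_s_4 = 1004/5633
  a_s_5 = 1187/5633

Starting state is s_3, so the absorption probability is a_s_3 = 838/5633.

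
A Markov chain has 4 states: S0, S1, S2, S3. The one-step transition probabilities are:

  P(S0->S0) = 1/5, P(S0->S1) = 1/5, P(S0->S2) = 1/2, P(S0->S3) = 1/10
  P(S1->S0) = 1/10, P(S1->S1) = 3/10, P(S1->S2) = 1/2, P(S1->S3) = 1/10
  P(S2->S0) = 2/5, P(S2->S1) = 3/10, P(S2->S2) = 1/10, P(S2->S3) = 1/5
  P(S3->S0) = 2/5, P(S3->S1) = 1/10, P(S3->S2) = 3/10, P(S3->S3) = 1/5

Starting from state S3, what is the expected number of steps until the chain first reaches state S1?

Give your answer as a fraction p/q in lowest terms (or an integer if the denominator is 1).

Answer: 36/7

Derivation:
Let h_i = expected steps to first reach S1 from state i.
Boundary: h_S1 = 0.
First-step equations for the other states:
  h_S0 = 1 + 1/5*h_S0 + 1/5*h_S1 + 1/2*h_S2 + 1/10*h_S3
  h_S2 = 1 + 2/5*h_S0 + 3/10*h_S1 + 1/10*h_S2 + 1/5*h_S3
  h_S3 = 1 + 2/5*h_S0 + 1/10*h_S1 + 3/10*h_S2 + 1/5*h_S3

Substituting h_S1 = 0 and rearranging gives the linear system (I - Q) h = 1:
  [4/5, -1/2, -1/10] . (h_S0, h_S2, h_S3) = 1
  [-2/5, 9/10, -1/5] . (h_S0, h_S2, h_S3) = 1
  [-2/5, -3/10, 4/5] . (h_S0, h_S2, h_S3) = 1

Solving yields:
  h_S0 = 32/7
  h_S2 = 30/7
  h_S3 = 36/7

Starting state is S3, so the expected hitting time is h_S3 = 36/7.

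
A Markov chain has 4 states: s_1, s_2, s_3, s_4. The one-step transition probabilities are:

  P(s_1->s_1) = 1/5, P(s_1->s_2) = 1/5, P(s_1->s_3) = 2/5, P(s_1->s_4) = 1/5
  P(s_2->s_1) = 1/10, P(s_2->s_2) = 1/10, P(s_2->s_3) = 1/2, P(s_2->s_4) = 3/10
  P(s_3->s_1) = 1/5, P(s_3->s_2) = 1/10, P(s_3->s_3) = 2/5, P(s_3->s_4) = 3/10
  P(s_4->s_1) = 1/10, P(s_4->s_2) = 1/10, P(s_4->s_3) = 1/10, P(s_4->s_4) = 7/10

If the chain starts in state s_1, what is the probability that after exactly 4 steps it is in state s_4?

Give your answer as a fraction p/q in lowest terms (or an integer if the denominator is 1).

Computing P^4 by repeated multiplication:
P^1 =
  s_1: [1/5, 1/5, 2/5, 1/5]
  s_2: [1/10, 1/10, 1/2, 3/10]
  s_3: [1/5, 1/10, 2/5, 3/10]
  s_4: [1/10, 1/10, 1/10, 7/10]
P^2 =
  s_1: [4/25, 3/25, 9/25, 9/25]
  s_2: [4/25, 11/100, 8/25, 41/100]
  s_3: [4/25, 3/25, 8/25, 2/5]
  s_4: [3/25, 11/100, 1/5, 57/100]
P^3 =
  s_1: [19/125, 29/250, 38/125, 107/250]
  s_2: [37/250, 29/250, 36/125, 56/125]
  s_3: [37/250, 29/250, 73/250, 111/250]
  s_4: [33/250, 14/125, 6/25, 129/250]
P^4 =
  s_1: [91/625, 72/625, 177/625, 57/125]
  s_2: [359/2500, 287/2500, 693/2500, 1161/2500]
  s_3: [18/125, 287/2500, 174/625, 1157/2500]
  s_4: [343/2500, 283/2500, 641/2500, 1233/2500]

(P^4)[s_1 -> s_4] = 57/125

Answer: 57/125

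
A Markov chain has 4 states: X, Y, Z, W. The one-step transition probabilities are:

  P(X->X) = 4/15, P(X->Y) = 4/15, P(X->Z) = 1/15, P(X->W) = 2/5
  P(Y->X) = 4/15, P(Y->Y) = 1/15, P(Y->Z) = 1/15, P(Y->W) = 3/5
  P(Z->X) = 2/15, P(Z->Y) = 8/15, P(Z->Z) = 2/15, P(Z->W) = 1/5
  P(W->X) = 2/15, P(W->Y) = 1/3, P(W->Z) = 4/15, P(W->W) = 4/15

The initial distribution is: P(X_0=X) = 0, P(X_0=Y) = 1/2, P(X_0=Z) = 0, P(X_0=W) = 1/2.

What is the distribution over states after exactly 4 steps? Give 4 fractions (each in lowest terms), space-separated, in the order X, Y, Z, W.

Answer: 368/1875 1867/6750 7726/50625 37921/101250

Derivation:
Propagating the distribution step by step (d_{t+1} = d_t * P):
d_0 = (X=0, Y=1/2, Z=0, W=1/2)
  d_1[X] = 0*4/15 + 1/2*4/15 + 0*2/15 + 1/2*2/15 = 1/5
  d_1[Y] = 0*4/15 + 1/2*1/15 + 0*8/15 + 1/2*1/3 = 1/5
  d_1[Z] = 0*1/15 + 1/2*1/15 + 0*2/15 + 1/2*4/15 = 1/6
  d_1[W] = 0*2/5 + 1/2*3/5 + 0*1/5 + 1/2*4/15 = 13/30
d_1 = (X=1/5, Y=1/5, Z=1/6, W=13/30)
  d_2[X] = 1/5*4/15 + 1/5*4/15 + 1/6*2/15 + 13/30*2/15 = 14/75
  d_2[Y] = 1/5*4/15 + 1/5*1/15 + 1/6*8/15 + 13/30*1/3 = 3/10
  d_2[Z] = 1/5*1/15 + 1/5*1/15 + 1/6*2/15 + 13/30*4/15 = 37/225
  d_2[W] = 1/5*2/5 + 1/5*3/5 + 1/6*1/5 + 13/30*4/15 = 157/450
d_2 = (X=14/75, Y=3/10, Z=37/225, W=157/450)
  d_3[X] = 14/75*4/15 + 3/10*4/15 + 37/225*2/15 + 157/450*2/15 = 223/1125
  d_3[Y] = 14/75*4/15 + 3/10*1/15 + 37/225*8/15 + 157/450*1/3 = 308/1125
  d_3[Z] = 14/75*1/15 + 3/10*1/15 + 37/225*2/15 + 157/450*4/15 = 199/1350
  d_3[W] = 14/75*2/5 + 3/10*3/5 + 37/225*1/5 + 157/450*4/15 = 2569/6750
d_3 = (X=223/1125, Y=308/1125, Z=199/1350, W=2569/6750)
  d_4[X] = 223/1125*4/15 + 308/1125*4/15 + 199/1350*2/15 + 2569/6750*2/15 = 368/1875
  d_4[Y] = 223/1125*4/15 + 308/1125*1/15 + 199/1350*8/15 + 2569/6750*1/3 = 1867/6750
  d_4[Z] = 223/1125*1/15 + 308/1125*1/15 + 199/1350*2/15 + 2569/6750*4/15 = 7726/50625
  d_4[W] = 223/1125*2/5 + 308/1125*3/5 + 199/1350*1/5 + 2569/6750*4/15 = 37921/101250
d_4 = (X=368/1875, Y=1867/6750, Z=7726/50625, W=37921/101250)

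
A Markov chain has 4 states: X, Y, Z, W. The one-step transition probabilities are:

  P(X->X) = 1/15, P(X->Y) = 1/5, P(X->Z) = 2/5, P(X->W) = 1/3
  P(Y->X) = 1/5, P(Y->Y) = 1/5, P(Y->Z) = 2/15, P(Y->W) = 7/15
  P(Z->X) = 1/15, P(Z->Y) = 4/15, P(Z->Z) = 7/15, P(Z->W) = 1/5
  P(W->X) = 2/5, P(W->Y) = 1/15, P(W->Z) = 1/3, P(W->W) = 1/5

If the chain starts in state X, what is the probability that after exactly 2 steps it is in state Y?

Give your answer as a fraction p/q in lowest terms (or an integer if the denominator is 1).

Answer: 41/225

Derivation:
Computing P^2 by repeated multiplication:
P^1 =
  X: [1/15, 1/5, 2/5, 1/3]
  Y: [1/5, 1/5, 2/15, 7/15]
  Z: [1/15, 4/15, 7/15, 1/5]
  W: [2/5, 1/15, 1/3, 1/5]
P^2 =
  X: [46/225, 41/225, 79/225, 59/225]
  Y: [56/225, 11/75, 73/225, 7/25]
  Z: [38/225, 46/225, 26/75, 7/25]
  W: [32/225, 44/225, 88/225, 61/225]

(P^2)[X -> Y] = 41/225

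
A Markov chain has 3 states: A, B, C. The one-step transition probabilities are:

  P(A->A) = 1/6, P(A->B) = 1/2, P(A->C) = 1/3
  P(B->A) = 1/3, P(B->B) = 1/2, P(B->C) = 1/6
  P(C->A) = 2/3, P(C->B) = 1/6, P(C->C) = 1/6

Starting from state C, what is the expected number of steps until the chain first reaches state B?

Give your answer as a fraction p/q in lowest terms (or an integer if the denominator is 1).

Answer: 54/17

Derivation:
Let h_i = expected steps to first reach B from state i.
Boundary: h_B = 0.
First-step equations for the other states:
  h_A = 1 + 1/6*h_A + 1/2*h_B + 1/3*h_C
  h_C = 1 + 2/3*h_A + 1/6*h_B + 1/6*h_C

Substituting h_B = 0 and rearranging gives the linear system (I - Q) h = 1:
  [5/6, -1/3] . (h_A, h_C) = 1
  [-2/3, 5/6] . (h_A, h_C) = 1

Solving yields:
  h_A = 42/17
  h_C = 54/17

Starting state is C, so the expected hitting time is h_C = 54/17.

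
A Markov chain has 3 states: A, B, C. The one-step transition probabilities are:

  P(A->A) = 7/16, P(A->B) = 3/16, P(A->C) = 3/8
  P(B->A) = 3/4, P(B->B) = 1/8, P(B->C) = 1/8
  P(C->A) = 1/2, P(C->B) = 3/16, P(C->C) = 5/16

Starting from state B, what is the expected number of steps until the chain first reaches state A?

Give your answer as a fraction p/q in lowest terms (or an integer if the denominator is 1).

Answer: 52/37

Derivation:
Let h_i = expected steps to first reach A from state i.
Boundary: h_A = 0.
First-step equations for the other states:
  h_B = 1 + 3/4*h_A + 1/8*h_B + 1/8*h_C
  h_C = 1 + 1/2*h_A + 3/16*h_B + 5/16*h_C

Substituting h_A = 0 and rearranging gives the linear system (I - Q) h = 1:
  [7/8, -1/8] . (h_B, h_C) = 1
  [-3/16, 11/16] . (h_B, h_C) = 1

Solving yields:
  h_B = 52/37
  h_C = 68/37

Starting state is B, so the expected hitting time is h_B = 52/37.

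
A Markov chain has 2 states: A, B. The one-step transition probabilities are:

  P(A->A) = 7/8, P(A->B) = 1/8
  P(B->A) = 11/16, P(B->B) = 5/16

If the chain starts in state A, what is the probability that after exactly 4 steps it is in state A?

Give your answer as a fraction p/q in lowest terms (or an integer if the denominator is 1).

Answer: 27733/32768

Derivation:
Computing P^4 by repeated multiplication:
P^1 =
  A: [7/8, 1/8]
  B: [11/16, 5/16]
P^2 =
  A: [109/128, 19/128]
  B: [209/256, 47/256]
P^3 =
  A: [1735/2048, 313/2048]
  B: [3443/4096, 653/4096]
P^4 =
  A: [27733/32768, 5035/32768]
  B: [55385/65536, 10151/65536]

(P^4)[A -> A] = 27733/32768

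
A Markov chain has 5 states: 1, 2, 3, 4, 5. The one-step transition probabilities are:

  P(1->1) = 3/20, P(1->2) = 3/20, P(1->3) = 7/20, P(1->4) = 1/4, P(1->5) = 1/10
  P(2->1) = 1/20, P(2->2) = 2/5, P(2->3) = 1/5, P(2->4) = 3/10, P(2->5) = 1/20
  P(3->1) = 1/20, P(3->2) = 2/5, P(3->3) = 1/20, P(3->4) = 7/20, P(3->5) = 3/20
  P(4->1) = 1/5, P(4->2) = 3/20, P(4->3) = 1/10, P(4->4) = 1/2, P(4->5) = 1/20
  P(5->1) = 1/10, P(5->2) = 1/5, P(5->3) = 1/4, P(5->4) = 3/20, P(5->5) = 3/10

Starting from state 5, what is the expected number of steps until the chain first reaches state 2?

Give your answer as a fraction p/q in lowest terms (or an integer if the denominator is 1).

Answer: 15160/3251

Derivation:
Let h_i = expected steps to first reach 2 from state i.
Boundary: h_2 = 0.
First-step equations for the other states:
  h_1 = 1 + 3/20*h_1 + 3/20*h_2 + 7/20*h_3 + 1/4*h_4 + 1/10*h_5
  h_3 = 1 + 1/20*h_1 + 2/5*h_2 + 1/20*h_3 + 7/20*h_4 + 3/20*h_5
  h_4 = 1 + 1/5*h_1 + 3/20*h_2 + 1/10*h_3 + 1/2*h_4 + 1/20*h_5
  h_5 = 1 + 1/10*h_1 + 1/5*h_2 + 1/4*h_3 + 3/20*h_4 + 3/10*h_5

Substituting h_2 = 0 and rearranging gives the linear system (I - Q) h = 1:
  [17/20, -7/20, -1/4, -1/10] . (h_1, h_3, h_4, h_5) = 1
  [-1/20, 19/20, -7/20, -3/20] . (h_1, h_3, h_4, h_5) = 1
  [-1/5, -1/10, 1/2, -1/20] . (h_1, h_3, h_4, h_5) = 1
  [-1/10, -1/4, -3/20, 7/10] . (h_1, h_3, h_4, h_5) = 1

Solving yields:
  h_1 = 15910/3251
  h_3 = 25805/6502
  h_4 = 33925/6502
  h_5 = 15160/3251

Starting state is 5, so the expected hitting time is h_5 = 15160/3251.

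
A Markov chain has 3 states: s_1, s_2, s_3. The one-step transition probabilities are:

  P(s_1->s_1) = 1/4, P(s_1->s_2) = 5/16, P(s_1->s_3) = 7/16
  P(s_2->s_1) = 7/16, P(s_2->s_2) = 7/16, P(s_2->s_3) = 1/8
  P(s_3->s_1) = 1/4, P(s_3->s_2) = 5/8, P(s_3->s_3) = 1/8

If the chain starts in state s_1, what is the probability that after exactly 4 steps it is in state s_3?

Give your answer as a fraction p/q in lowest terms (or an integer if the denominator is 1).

Computing P^4 by repeated multiplication:
P^1 =
  s_1: [1/4, 5/16, 7/16]
  s_2: [7/16, 7/16, 1/8]
  s_3: [1/4, 5/8, 1/8]
P^2 =
  s_1: [79/256, 125/256, 13/64]
  s_2: [85/256, 13/32, 67/256]
  s_3: [47/128, 55/128, 13/64]
P^3 =
  s_1: [1399/4096, 895/2048, 907/4096]
  s_2: [167/512, 1823/4096, 937/4096]
  s_3: [677/2048, 55/128, 491/2048]
P^4 =
  s_1: [10877/32768, 28595/65536, 15187/65536]
  s_2: [21853/65536, 28811/65536, 1859/8192]
  s_3: [677/2048, 14455/32768, 7481/32768]

(P^4)[s_1 -> s_3] = 15187/65536

Answer: 15187/65536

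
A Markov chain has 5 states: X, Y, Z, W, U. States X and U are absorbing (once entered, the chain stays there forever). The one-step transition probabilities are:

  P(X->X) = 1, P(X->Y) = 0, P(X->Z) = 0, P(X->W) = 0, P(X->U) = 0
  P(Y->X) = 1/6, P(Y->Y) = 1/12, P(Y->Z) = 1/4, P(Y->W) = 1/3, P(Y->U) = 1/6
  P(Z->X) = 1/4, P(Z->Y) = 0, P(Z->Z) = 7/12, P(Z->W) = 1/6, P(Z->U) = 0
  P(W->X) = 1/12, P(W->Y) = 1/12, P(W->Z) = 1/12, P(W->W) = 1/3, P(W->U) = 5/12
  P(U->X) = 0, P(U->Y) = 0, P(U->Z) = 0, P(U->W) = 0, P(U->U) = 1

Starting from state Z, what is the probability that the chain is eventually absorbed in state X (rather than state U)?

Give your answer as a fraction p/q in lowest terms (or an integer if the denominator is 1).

Answer: 139/196

Derivation:
Let a_i = P(absorbed in X | start in state i).
Boundary conditions: a_X = 1, a_U = 0.
For each transient state i, a_i = sum_j P(i->j) * a_j:
  a_Y = 1/6*a_X + 1/12*a_Y + 1/4*a_Z + 1/3*a_W + 1/6*a_U
  a_Z = 1/4*a_X + 0*a_Y + 7/12*a_Z + 1/6*a_W + 0*a_U
  a_W = 1/12*a_X + 1/12*a_Y + 1/12*a_Z + 1/3*a_W + 5/12*a_U

Substituting a_X = 1 and a_U = 0, rearrange to (I - Q) a = r where r[i] = P(i -> X):
  [11/12, -1/4, -1/3] . (a_Y, a_Z, a_W) = 1/6
  [0, 5/12, -1/6] . (a_Y, a_Z, a_W) = 1/4
  [-1/12, -1/12, 2/3] . (a_Y, a_Z, a_W) = 1/12

Solving yields:
  a_Y = 93/196
  a_Z = 139/196
  a_W = 107/392

Starting state is Z, so the absorption probability is a_Z = 139/196.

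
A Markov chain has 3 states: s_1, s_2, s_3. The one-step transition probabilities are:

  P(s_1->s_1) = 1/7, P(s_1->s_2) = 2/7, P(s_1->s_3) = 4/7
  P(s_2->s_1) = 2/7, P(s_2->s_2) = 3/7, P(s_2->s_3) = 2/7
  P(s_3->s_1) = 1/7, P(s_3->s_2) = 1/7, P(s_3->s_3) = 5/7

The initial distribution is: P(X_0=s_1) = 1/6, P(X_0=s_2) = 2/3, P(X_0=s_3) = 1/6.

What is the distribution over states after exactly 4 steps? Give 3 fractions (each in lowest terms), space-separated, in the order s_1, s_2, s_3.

Propagating the distribution step by step (d_{t+1} = d_t * P):
d_0 = (s_1=1/6, s_2=2/3, s_3=1/6)
  d_1[s_1] = 1/6*1/7 + 2/3*2/7 + 1/6*1/7 = 5/21
  d_1[s_2] = 1/6*2/7 + 2/3*3/7 + 1/6*1/7 = 5/14
  d_1[s_3] = 1/6*4/7 + 2/3*2/7 + 1/6*5/7 = 17/42
d_1 = (s_1=5/21, s_2=5/14, s_3=17/42)
  d_2[s_1] = 5/21*1/7 + 5/14*2/7 + 17/42*1/7 = 19/98
  d_2[s_2] = 5/21*2/7 + 5/14*3/7 + 17/42*1/7 = 41/147
  d_2[s_3] = 5/21*4/7 + 5/14*2/7 + 17/42*5/7 = 155/294
d_2 = (s_1=19/98, s_2=41/147, s_3=155/294)
  d_3[s_1] = 19/98*1/7 + 41/147*2/7 + 155/294*1/7 = 188/1029
  d_3[s_2] = 19/98*2/7 + 41/147*3/7 + 155/294*1/7 = 515/2058
  d_3[s_3] = 19/98*4/7 + 41/147*2/7 + 155/294*5/7 = 389/686
d_3 = (s_1=188/1029, s_2=515/2058, s_3=389/686)
  d_4[s_1] = 188/1029*1/7 + 515/2058*2/7 + 389/686*1/7 = 2573/14406
  d_4[s_2] = 188/1029*2/7 + 515/2058*3/7 + 389/686*1/7 = 1732/7203
  d_4[s_3] = 188/1029*4/7 + 515/2058*2/7 + 389/686*5/7 = 8369/14406
d_4 = (s_1=2573/14406, s_2=1732/7203, s_3=8369/14406)

Answer: 2573/14406 1732/7203 8369/14406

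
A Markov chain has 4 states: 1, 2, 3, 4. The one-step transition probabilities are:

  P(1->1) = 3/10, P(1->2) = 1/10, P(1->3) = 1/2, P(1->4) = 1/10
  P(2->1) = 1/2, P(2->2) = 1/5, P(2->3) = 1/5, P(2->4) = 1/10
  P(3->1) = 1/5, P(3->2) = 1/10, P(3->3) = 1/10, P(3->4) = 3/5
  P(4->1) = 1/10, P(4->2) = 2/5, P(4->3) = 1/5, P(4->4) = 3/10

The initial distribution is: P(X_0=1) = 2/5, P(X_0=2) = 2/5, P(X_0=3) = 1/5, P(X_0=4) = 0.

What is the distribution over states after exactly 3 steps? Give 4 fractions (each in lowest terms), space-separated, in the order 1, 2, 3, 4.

Answer: 249/1000 511/2500 156/625 297/1000

Derivation:
Propagating the distribution step by step (d_{t+1} = d_t * P):
d_0 = (1=2/5, 2=2/5, 3=1/5, 4=0)
  d_1[1] = 2/5*3/10 + 2/5*1/2 + 1/5*1/5 + 0*1/10 = 9/25
  d_1[2] = 2/5*1/10 + 2/5*1/5 + 1/5*1/10 + 0*2/5 = 7/50
  d_1[3] = 2/5*1/2 + 2/5*1/5 + 1/5*1/10 + 0*1/5 = 3/10
  d_1[4] = 2/5*1/10 + 2/5*1/10 + 1/5*3/5 + 0*3/10 = 1/5
d_1 = (1=9/25, 2=7/50, 3=3/10, 4=1/5)
  d_2[1] = 9/25*3/10 + 7/50*1/2 + 3/10*1/5 + 1/5*1/10 = 129/500
  d_2[2] = 9/25*1/10 + 7/50*1/5 + 3/10*1/10 + 1/5*2/5 = 87/500
  d_2[3] = 9/25*1/2 + 7/50*1/5 + 3/10*1/10 + 1/5*1/5 = 139/500
  d_2[4] = 9/25*1/10 + 7/50*1/10 + 3/10*3/5 + 1/5*3/10 = 29/100
d_2 = (1=129/500, 2=87/500, 3=139/500, 4=29/100)
  d_3[1] = 129/500*3/10 + 87/500*1/2 + 139/500*1/5 + 29/100*1/10 = 249/1000
  d_3[2] = 129/500*1/10 + 87/500*1/5 + 139/500*1/10 + 29/100*2/5 = 511/2500
  d_3[3] = 129/500*1/2 + 87/500*1/5 + 139/500*1/10 + 29/100*1/5 = 156/625
  d_3[4] = 129/500*1/10 + 87/500*1/10 + 139/500*3/5 + 29/100*3/10 = 297/1000
d_3 = (1=249/1000, 2=511/2500, 3=156/625, 4=297/1000)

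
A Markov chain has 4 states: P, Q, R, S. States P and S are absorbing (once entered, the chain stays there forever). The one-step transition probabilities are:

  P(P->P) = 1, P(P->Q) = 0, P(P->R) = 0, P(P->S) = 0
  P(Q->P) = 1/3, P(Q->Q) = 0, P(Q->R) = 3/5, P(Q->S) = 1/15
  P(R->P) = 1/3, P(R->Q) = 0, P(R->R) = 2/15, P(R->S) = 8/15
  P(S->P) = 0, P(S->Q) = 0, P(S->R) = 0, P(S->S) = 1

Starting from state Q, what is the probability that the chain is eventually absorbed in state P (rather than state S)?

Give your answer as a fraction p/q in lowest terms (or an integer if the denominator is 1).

Answer: 22/39

Derivation:
Let a_i = P(absorbed in P | start in state i).
Boundary conditions: a_P = 1, a_S = 0.
For each transient state i, a_i = sum_j P(i->j) * a_j:
  a_Q = 1/3*a_P + 0*a_Q + 3/5*a_R + 1/15*a_S
  a_R = 1/3*a_P + 0*a_Q + 2/15*a_R + 8/15*a_S

Substituting a_P = 1 and a_S = 0, rearrange to (I - Q) a = r where r[i] = P(i -> P):
  [1, -3/5] . (a_Q, a_R) = 1/3
  [0, 13/15] . (a_Q, a_R) = 1/3

Solving yields:
  a_Q = 22/39
  a_R = 5/13

Starting state is Q, so the absorption probability is a_Q = 22/39.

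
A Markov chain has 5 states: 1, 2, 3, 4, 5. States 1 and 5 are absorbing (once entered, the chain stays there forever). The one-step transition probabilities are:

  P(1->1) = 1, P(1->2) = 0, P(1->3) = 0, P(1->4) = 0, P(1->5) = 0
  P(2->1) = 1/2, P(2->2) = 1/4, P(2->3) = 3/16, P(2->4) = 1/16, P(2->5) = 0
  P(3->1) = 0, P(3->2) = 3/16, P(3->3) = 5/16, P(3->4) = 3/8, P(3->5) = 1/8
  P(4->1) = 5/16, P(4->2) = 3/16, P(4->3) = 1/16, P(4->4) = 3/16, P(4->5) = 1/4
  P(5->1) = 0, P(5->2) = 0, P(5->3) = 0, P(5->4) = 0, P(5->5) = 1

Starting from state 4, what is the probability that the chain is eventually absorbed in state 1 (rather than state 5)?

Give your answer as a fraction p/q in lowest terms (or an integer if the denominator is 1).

Answer: 301/479

Derivation:
Let a_i = P(absorbed in 1 | start in state i).
Boundary conditions: a_1 = 1, a_5 = 0.
For each transient state i, a_i = sum_j P(i->j) * a_j:
  a_2 = 1/2*a_1 + 1/4*a_2 + 3/16*a_3 + 1/16*a_4 + 0*a_5
  a_3 = 0*a_1 + 3/16*a_2 + 5/16*a_3 + 3/8*a_4 + 1/8*a_5
  a_4 = 5/16*a_1 + 3/16*a_2 + 1/16*a_3 + 3/16*a_4 + 1/4*a_5

Substituting a_1 = 1 and a_5 = 0, rearrange to (I - Q) a = r where r[i] = P(i -> 1):
  [3/4, -3/16, -1/16] . (a_2, a_3, a_4) = 1/2
  [-3/16, 11/16, -3/8] . (a_2, a_3, a_4) = 0
  [-3/16, -1/16, 13/16] . (a_2, a_3, a_4) = 5/16

Solving yields:
  a_2 = 1241/1437
  a_3 = 277/479
  a_4 = 301/479

Starting state is 4, so the absorption probability is a_4 = 301/479.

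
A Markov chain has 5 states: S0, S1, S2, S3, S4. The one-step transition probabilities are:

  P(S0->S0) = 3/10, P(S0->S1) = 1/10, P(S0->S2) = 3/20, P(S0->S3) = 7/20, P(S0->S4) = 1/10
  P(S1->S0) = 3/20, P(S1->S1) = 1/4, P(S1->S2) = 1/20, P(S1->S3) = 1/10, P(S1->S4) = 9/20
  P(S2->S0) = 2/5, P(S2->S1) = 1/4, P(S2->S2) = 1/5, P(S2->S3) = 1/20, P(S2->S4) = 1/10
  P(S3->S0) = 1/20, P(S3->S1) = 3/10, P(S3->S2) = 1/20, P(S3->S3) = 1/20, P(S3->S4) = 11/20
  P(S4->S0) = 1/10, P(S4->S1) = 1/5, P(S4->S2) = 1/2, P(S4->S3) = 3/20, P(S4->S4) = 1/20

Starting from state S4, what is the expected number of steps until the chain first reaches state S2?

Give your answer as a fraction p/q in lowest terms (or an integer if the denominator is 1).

Let h_i = expected steps to first reach S2 from state i.
Boundary: h_S2 = 0.
First-step equations for the other states:
  h_S0 = 1 + 3/10*h_S0 + 1/10*h_S1 + 3/20*h_S2 + 7/20*h_S3 + 1/10*h_S4
  h_S1 = 1 + 3/20*h_S0 + 1/4*h_S1 + 1/20*h_S2 + 1/10*h_S3 + 9/20*h_S4
  h_S3 = 1 + 1/20*h_S0 + 3/10*h_S1 + 1/20*h_S2 + 1/20*h_S3 + 11/20*h_S4
  h_S4 = 1 + 1/10*h_S0 + 1/5*h_S1 + 1/2*h_S2 + 3/20*h_S3 + 1/20*h_S4

Substituting h_S2 = 0 and rearranging gives the linear system (I - Q) h = 1:
  [7/10, -1/10, -7/20, -1/10] . (h_S0, h_S1, h_S3, h_S4) = 1
  [-3/20, 3/4, -1/10, -9/20] . (h_S0, h_S1, h_S3, h_S4) = 1
  [-1/20, -3/10, 19/20, -11/20] . (h_S0, h_S1, h_S3, h_S4) = 1
  [-1/10, -1/5, -3/20, 19/20] . (h_S0, h_S1, h_S3, h_S4) = 1

Solving yields:
  h_S0 = 203040/39853
  h_S1 = 201820/39853
  h_S3 = 195500/39853
  h_S4 = 136680/39853

Starting state is S4, so the expected hitting time is h_S4 = 136680/39853.

Answer: 136680/39853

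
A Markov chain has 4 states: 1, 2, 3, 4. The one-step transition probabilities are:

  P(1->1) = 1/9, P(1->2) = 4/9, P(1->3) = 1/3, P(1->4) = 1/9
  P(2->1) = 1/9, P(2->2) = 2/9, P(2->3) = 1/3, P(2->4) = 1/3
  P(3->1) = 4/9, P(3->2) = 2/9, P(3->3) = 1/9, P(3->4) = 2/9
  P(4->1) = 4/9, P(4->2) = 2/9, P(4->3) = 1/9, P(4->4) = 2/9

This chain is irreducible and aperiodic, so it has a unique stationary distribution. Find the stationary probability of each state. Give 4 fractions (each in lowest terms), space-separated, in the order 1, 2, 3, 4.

Answer: 5/19 16/57 119/513 115/513

Derivation:
The stationary distribution satisfies pi = pi * P, i.e.:
  pi_1 = 1/9*pi_1 + 1/9*pi_2 + 4/9*pi_3 + 4/9*pi_4
  pi_2 = 4/9*pi_1 + 2/9*pi_2 + 2/9*pi_3 + 2/9*pi_4
  pi_3 = 1/3*pi_1 + 1/3*pi_2 + 1/9*pi_3 + 1/9*pi_4
  pi_4 = 1/9*pi_1 + 1/3*pi_2 + 2/9*pi_3 + 2/9*pi_4
with normalization: pi_1 + pi_2 + pi_3 + pi_4 = 1.

Using the first 3 balance equations plus normalization, the linear system A*pi = b is:
  [-8/9, 1/9, 4/9, 4/9] . pi = 0
  [4/9, -7/9, 2/9, 2/9] . pi = 0
  [1/3, 1/3, -8/9, 1/9] . pi = 0
  [1, 1, 1, 1] . pi = 1

Solving yields:
  pi_1 = 5/19
  pi_2 = 16/57
  pi_3 = 119/513
  pi_4 = 115/513

Verification (pi * P):
  5/19*1/9 + 16/57*1/9 + 119/513*4/9 + 115/513*4/9 = 5/19 = pi_1  (ok)
  5/19*4/9 + 16/57*2/9 + 119/513*2/9 + 115/513*2/9 = 16/57 = pi_2  (ok)
  5/19*1/3 + 16/57*1/3 + 119/513*1/9 + 115/513*1/9 = 119/513 = pi_3  (ok)
  5/19*1/9 + 16/57*1/3 + 119/513*2/9 + 115/513*2/9 = 115/513 = pi_4  (ok)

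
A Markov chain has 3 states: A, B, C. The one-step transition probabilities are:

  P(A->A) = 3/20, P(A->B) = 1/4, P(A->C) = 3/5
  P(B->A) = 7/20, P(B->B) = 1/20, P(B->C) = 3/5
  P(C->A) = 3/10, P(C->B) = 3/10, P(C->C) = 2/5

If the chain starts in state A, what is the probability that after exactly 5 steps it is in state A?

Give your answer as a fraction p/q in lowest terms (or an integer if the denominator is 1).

Answer: 677/2500

Derivation:
Computing P^5 by repeated multiplication:
P^1 =
  A: [3/20, 1/4, 3/5]
  B: [7/20, 1/20, 3/5]
  C: [3/10, 3/10, 2/5]
P^2 =
  A: [29/100, 23/100, 12/25]
  B: [1/4, 27/100, 12/25]
  C: [27/100, 21/100, 13/25]
P^3 =
  A: [67/250, 57/250, 63/125]
  B: [69/250, 11/50, 63/125]
  C: [27/100, 117/500, 62/125]
P^4 =
  A: [339/1250, 287/1250, 312/625]
  B: [337/1250, 289/1250, 312/625]
  C: [339/1250, 57/250, 313/625]
P^5 =
  A: [677/2500, 2863/12500, 1563/3125]
  B: [3389/12500, 2859/12500, 1563/3125]
  C: [846/3125, 717/3125, 1562/3125]

(P^5)[A -> A] = 677/2500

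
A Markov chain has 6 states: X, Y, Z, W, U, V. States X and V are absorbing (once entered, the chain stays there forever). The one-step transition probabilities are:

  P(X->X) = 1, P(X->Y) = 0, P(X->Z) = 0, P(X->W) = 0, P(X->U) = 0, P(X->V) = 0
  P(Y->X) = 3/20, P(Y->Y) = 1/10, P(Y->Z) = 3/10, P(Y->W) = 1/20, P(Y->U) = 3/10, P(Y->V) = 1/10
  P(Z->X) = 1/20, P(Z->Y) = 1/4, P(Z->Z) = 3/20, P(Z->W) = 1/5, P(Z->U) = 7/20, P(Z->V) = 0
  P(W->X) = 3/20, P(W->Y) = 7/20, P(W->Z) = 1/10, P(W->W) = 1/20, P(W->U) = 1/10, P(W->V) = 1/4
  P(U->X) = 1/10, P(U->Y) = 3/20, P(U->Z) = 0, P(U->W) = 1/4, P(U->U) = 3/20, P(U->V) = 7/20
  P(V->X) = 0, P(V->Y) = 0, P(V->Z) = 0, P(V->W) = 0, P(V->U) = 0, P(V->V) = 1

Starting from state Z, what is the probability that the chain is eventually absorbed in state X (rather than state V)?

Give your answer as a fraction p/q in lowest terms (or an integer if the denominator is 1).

Let a_i = P(absorbed in X | start in state i).
Boundary conditions: a_X = 1, a_V = 0.
For each transient state i, a_i = sum_j P(i->j) * a_j:
  a_Y = 3/20*a_X + 1/10*a_Y + 3/10*a_Z + 1/20*a_W + 3/10*a_U + 1/10*a_V
  a_Z = 1/20*a_X + 1/4*a_Y + 3/20*a_Z + 1/5*a_W + 7/20*a_U + 0*a_V
  a_W = 3/20*a_X + 7/20*a_Y + 1/10*a_Z + 1/20*a_W + 1/10*a_U + 1/4*a_V
  a_U = 1/10*a_X + 3/20*a_Y + 0*a_Z + 1/4*a_W + 3/20*a_U + 7/20*a_V

Substituting a_X = 1 and a_V = 0, rearrange to (I - Q) a = r where r[i] = P(i -> X):
  [9/10, -3/10, -1/20, -3/10] . (a_Y, a_Z, a_W, a_U) = 3/20
  [-1/4, 17/20, -1/5, -7/20] . (a_Y, a_Z, a_W, a_U) = 1/20
  [-7/20, -1/10, 19/20, -1/10] . (a_Y, a_Z, a_W, a_U) = 3/20
  [-3/20, 0, -1/4, 17/20] . (a_Y, a_Z, a_W, a_U) = 1/10

Solving yields:
  a_Y = 27136/63939
  a_Z = 25672/63939
  a_W = 8287/21313
  a_U = 6541/21313

Starting state is Z, so the absorption probability is a_Z = 25672/63939.

Answer: 25672/63939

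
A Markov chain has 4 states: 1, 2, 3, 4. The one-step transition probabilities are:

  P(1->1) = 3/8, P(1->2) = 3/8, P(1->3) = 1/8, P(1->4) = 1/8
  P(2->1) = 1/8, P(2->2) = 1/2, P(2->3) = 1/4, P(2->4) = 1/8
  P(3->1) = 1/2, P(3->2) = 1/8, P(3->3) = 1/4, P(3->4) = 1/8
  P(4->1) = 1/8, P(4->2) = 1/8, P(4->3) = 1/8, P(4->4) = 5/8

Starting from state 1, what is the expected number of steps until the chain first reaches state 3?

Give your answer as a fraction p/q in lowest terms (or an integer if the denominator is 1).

Answer: 112/19

Derivation:
Let h_i = expected steps to first reach 3 from state i.
Boundary: h_3 = 0.
First-step equations for the other states:
  h_1 = 1 + 3/8*h_1 + 3/8*h_2 + 1/8*h_3 + 1/8*h_4
  h_2 = 1 + 1/8*h_1 + 1/2*h_2 + 1/4*h_3 + 1/8*h_4
  h_4 = 1 + 1/8*h_1 + 1/8*h_2 + 1/8*h_3 + 5/8*h_4

Substituting h_3 = 0 and rearranging gives the linear system (I - Q) h = 1:
  [5/8, -3/8, -1/8] . (h_1, h_2, h_4) = 1
  [-1/8, 1/2, -1/8] . (h_1, h_2, h_4) = 1
  [-1/8, -1/8, 3/8] . (h_1, h_2, h_4) = 1

Solving yields:
  h_1 = 112/19
  h_2 = 96/19
  h_4 = 120/19

Starting state is 1, so the expected hitting time is h_1 = 112/19.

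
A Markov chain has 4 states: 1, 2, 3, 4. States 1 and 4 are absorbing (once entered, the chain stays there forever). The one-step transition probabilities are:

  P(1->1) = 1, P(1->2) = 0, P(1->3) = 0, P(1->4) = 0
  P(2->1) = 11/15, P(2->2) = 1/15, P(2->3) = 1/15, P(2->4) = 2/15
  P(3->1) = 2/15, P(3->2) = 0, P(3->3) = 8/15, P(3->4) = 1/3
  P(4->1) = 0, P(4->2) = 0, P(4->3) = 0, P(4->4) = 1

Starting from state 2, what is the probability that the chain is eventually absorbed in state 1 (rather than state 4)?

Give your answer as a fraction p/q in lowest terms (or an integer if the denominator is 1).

Let a_i = P(absorbed in 1 | start in state i).
Boundary conditions: a_1 = 1, a_4 = 0.
For each transient state i, a_i = sum_j P(i->j) * a_j:
  a_2 = 11/15*a_1 + 1/15*a_2 + 1/15*a_3 + 2/15*a_4
  a_3 = 2/15*a_1 + 0*a_2 + 8/15*a_3 + 1/3*a_4

Substituting a_1 = 1 and a_4 = 0, rearrange to (I - Q) a = r where r[i] = P(i -> 1):
  [14/15, -1/15] . (a_2, a_3) = 11/15
  [0, 7/15] . (a_2, a_3) = 2/15

Solving yields:
  a_2 = 79/98
  a_3 = 2/7

Starting state is 2, so the absorption probability is a_2 = 79/98.

Answer: 79/98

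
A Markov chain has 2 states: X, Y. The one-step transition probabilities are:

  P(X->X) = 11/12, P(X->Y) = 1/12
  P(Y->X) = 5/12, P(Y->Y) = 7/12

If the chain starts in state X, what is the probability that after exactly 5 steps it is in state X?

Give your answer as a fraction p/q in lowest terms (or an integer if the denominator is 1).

Answer: 161/192

Derivation:
Computing P^5 by repeated multiplication:
P^1 =
  X: [11/12, 1/12]
  Y: [5/12, 7/12]
P^2 =
  X: [7/8, 1/8]
  Y: [5/8, 3/8]
P^3 =
  X: [41/48, 7/48]
  Y: [35/48, 13/48]
P^4 =
  X: [27/32, 5/32]
  Y: [25/32, 7/32]
P^5 =
  X: [161/192, 31/192]
  Y: [155/192, 37/192]

(P^5)[X -> X] = 161/192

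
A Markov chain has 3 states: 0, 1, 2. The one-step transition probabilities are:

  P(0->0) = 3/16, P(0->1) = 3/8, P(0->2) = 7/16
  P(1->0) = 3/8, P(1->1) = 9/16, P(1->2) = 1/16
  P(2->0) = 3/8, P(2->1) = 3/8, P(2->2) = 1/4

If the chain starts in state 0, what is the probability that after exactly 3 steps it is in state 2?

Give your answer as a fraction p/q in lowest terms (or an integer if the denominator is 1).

Answer: 943/4096

Derivation:
Computing P^3 by repeated multiplication:
P^1 =
  0: [3/16, 3/8, 7/16]
  1: [3/8, 9/16, 1/16]
  2: [3/8, 3/8, 1/4]
P^2 =
  0: [87/256, 57/128, 55/256]
  1: [39/128, 123/256, 55/256]
  2: [39/128, 57/128, 1/4]
P^3 =
  0: [1275/4096, 939/2048, 943/4096]
  1: [651/2048, 1905/4096, 889/4096]
  2: [651/2048, 939/2048, 229/1024]

(P^3)[0 -> 2] = 943/4096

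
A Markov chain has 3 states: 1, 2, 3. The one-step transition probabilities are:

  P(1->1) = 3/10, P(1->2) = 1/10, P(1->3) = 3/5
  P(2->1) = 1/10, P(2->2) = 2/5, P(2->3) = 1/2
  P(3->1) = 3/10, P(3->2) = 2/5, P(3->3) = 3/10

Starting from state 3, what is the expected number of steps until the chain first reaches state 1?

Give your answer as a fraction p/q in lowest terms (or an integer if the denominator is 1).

Answer: 50/11

Derivation:
Let h_i = expected steps to first reach 1 from state i.
Boundary: h_1 = 0.
First-step equations for the other states:
  h_2 = 1 + 1/10*h_1 + 2/5*h_2 + 1/2*h_3
  h_3 = 1 + 3/10*h_1 + 2/5*h_2 + 3/10*h_3

Substituting h_1 = 0 and rearranging gives the linear system (I - Q) h = 1:
  [3/5, -1/2] . (h_2, h_3) = 1
  [-2/5, 7/10] . (h_2, h_3) = 1

Solving yields:
  h_2 = 60/11
  h_3 = 50/11

Starting state is 3, so the expected hitting time is h_3 = 50/11.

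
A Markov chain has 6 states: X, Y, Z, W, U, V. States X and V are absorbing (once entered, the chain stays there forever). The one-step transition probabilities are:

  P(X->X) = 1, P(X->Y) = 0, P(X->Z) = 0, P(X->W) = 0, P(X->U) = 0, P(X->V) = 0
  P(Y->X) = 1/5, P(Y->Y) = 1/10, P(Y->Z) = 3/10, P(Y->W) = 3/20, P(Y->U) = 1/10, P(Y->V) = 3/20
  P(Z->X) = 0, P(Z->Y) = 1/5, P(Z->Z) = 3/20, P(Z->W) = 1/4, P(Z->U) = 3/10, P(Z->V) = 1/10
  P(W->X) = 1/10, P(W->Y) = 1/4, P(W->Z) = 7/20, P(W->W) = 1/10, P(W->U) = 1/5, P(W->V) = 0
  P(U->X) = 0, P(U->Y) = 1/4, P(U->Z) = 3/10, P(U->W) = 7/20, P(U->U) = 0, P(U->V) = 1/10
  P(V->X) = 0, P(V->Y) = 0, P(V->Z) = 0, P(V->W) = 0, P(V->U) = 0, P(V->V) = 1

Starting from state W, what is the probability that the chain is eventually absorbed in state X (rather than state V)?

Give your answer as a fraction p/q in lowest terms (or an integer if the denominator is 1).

Let a_i = P(absorbed in X | start in state i).
Boundary conditions: a_X = 1, a_V = 0.
For each transient state i, a_i = sum_j P(i->j) * a_j:
  a_Y = 1/5*a_X + 1/10*a_Y + 3/10*a_Z + 3/20*a_W + 1/10*a_U + 3/20*a_V
  a_Z = 0*a_X + 1/5*a_Y + 3/20*a_Z + 1/4*a_W + 3/10*a_U + 1/10*a_V
  a_W = 1/10*a_X + 1/4*a_Y + 7/20*a_Z + 1/10*a_W + 1/5*a_U + 0*a_V
  a_U = 0*a_X + 1/4*a_Y + 3/10*a_Z + 7/20*a_W + 0*a_U + 1/10*a_V

Substituting a_X = 1 and a_V = 0, rearrange to (I - Q) a = r where r[i] = P(i -> X):
  [9/10, -3/10, -3/20, -1/10] . (a_Y, a_Z, a_W, a_U) = 1/5
  [-1/5, 17/20, -1/4, -3/10] . (a_Y, a_Z, a_W, a_U) = 0
  [-1/4, -7/20, 9/10, -1/5] . (a_Y, a_Z, a_W, a_U) = 1/10
  [-1/4, -3/10, -7/20, 1] . (a_Y, a_Z, a_W, a_U) = 0

Solving yields:
  a_Y = 9826/20087
  a_Z = 8248/20087
  a_W = 10046/20087
  a_U = 8447/20087

Starting state is W, so the absorption probability is a_W = 10046/20087.

Answer: 10046/20087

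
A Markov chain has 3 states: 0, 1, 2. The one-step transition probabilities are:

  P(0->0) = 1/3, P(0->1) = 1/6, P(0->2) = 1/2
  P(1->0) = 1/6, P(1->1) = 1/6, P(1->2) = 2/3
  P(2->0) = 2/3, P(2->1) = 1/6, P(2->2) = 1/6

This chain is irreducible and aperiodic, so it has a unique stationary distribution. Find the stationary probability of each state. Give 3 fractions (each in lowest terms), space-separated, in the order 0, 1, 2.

Answer: 7/16 1/6 19/48

Derivation:
The stationary distribution satisfies pi = pi * P, i.e.:
  pi_0 = 1/3*pi_0 + 1/6*pi_1 + 2/3*pi_2
  pi_1 = 1/6*pi_0 + 1/6*pi_1 + 1/6*pi_2
  pi_2 = 1/2*pi_0 + 2/3*pi_1 + 1/6*pi_2
with normalization: pi_0 + pi_1 + pi_2 = 1.

Using the first 2 balance equations plus normalization, the linear system A*pi = b is:
  [-2/3, 1/6, 2/3] . pi = 0
  [1/6, -5/6, 1/6] . pi = 0
  [1, 1, 1] . pi = 1

Solving yields:
  pi_0 = 7/16
  pi_1 = 1/6
  pi_2 = 19/48

Verification (pi * P):
  7/16*1/3 + 1/6*1/6 + 19/48*2/3 = 7/16 = pi_0  (ok)
  7/16*1/6 + 1/6*1/6 + 19/48*1/6 = 1/6 = pi_1  (ok)
  7/16*1/2 + 1/6*2/3 + 19/48*1/6 = 19/48 = pi_2  (ok)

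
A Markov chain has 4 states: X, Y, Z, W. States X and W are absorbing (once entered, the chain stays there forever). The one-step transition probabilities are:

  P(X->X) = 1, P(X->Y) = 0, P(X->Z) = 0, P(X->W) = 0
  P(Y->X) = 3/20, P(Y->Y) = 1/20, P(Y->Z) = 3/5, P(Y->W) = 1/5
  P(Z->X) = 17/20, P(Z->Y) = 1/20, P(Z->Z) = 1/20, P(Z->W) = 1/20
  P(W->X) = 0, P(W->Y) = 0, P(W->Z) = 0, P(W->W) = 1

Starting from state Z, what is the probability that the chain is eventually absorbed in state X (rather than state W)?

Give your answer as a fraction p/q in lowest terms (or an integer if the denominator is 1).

Answer: 326/349

Derivation:
Let a_i = P(absorbed in X | start in state i).
Boundary conditions: a_X = 1, a_W = 0.
For each transient state i, a_i = sum_j P(i->j) * a_j:
  a_Y = 3/20*a_X + 1/20*a_Y + 3/5*a_Z + 1/5*a_W
  a_Z = 17/20*a_X + 1/20*a_Y + 1/20*a_Z + 1/20*a_W

Substituting a_X = 1 and a_W = 0, rearrange to (I - Q) a = r where r[i] = P(i -> X):
  [19/20, -3/5] . (a_Y, a_Z) = 3/20
  [-1/20, 19/20] . (a_Y, a_Z) = 17/20

Solving yields:
  a_Y = 261/349
  a_Z = 326/349

Starting state is Z, so the absorption probability is a_Z = 326/349.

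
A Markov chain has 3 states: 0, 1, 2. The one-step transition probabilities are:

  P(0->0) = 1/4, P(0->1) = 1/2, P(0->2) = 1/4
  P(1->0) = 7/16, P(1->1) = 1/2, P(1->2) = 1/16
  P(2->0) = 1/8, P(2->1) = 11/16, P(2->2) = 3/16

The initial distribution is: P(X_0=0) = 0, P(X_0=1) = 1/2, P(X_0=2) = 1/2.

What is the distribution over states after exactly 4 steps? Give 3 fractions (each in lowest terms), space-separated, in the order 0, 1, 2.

Answer: 43305/131072 69067/131072 4675/32768

Derivation:
Propagating the distribution step by step (d_{t+1} = d_t * P):
d_0 = (0=0, 1=1/2, 2=1/2)
  d_1[0] = 0*1/4 + 1/2*7/16 + 1/2*1/8 = 9/32
  d_1[1] = 0*1/2 + 1/2*1/2 + 1/2*11/16 = 19/32
  d_1[2] = 0*1/4 + 1/2*1/16 + 1/2*3/16 = 1/8
d_1 = (0=9/32, 1=19/32, 2=1/8)
  d_2[0] = 9/32*1/4 + 19/32*7/16 + 1/8*1/8 = 177/512
  d_2[1] = 9/32*1/2 + 19/32*1/2 + 1/8*11/16 = 67/128
  d_2[2] = 9/32*1/4 + 19/32*1/16 + 1/8*3/16 = 67/512
d_2 = (0=177/512, 1=67/128, 2=67/512)
  d_3[0] = 177/512*1/4 + 67/128*7/16 + 67/512*1/8 = 1359/4096
  d_3[1] = 177/512*1/2 + 67/128*1/2 + 67/512*11/16 = 4297/8192
  d_3[2] = 177/512*1/4 + 67/128*1/16 + 67/512*3/16 = 1177/8192
d_3 = (0=1359/4096, 1=4297/8192, 2=1177/8192)
  d_4[0] = 1359/4096*1/4 + 4297/8192*7/16 + 1177/8192*1/8 = 43305/131072
  d_4[1] = 1359/4096*1/2 + 4297/8192*1/2 + 1177/8192*11/16 = 69067/131072
  d_4[2] = 1359/4096*1/4 + 4297/8192*1/16 + 1177/8192*3/16 = 4675/32768
d_4 = (0=43305/131072, 1=69067/131072, 2=4675/32768)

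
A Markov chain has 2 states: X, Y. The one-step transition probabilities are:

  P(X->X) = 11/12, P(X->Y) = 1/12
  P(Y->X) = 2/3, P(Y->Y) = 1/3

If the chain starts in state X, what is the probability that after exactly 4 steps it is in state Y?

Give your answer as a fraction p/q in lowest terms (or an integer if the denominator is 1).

Computing P^4 by repeated multiplication:
P^1 =
  X: [11/12, 1/12]
  Y: [2/3, 1/3]
P^2 =
  X: [43/48, 5/48]
  Y: [5/6, 1/6]
P^3 =
  X: [57/64, 7/64]
  Y: [7/8, 1/8]
P^4 =
  X: [683/768, 85/768]
  Y: [85/96, 11/96]

(P^4)[X -> Y] = 85/768

Answer: 85/768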